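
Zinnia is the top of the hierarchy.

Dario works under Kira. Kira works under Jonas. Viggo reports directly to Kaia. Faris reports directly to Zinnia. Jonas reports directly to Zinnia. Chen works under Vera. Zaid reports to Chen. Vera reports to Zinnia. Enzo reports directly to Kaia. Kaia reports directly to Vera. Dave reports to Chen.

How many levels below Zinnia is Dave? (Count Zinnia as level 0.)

Chain from Dave up to Zinnia: Dave → Chen → Vera → Zinnia. That is 3 steps up, so Dave is 3 levels below Zinnia.

3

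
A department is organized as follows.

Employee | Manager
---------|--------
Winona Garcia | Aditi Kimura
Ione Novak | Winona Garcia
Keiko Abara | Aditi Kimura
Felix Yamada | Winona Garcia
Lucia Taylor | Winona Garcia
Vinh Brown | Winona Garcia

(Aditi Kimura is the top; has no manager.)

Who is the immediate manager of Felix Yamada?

Felix Yamada reports directly to Winona Garcia.

Winona Garcia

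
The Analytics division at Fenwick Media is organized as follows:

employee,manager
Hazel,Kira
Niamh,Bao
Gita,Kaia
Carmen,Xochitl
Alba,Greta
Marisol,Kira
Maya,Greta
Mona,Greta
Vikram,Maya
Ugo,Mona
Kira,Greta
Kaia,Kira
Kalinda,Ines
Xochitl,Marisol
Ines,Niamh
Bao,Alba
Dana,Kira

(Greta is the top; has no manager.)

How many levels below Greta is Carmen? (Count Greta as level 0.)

Chain from Carmen up to Greta: Carmen → Xochitl → Marisol → Kira → Greta. That is 4 steps up, so Carmen is 4 levels below Greta.

4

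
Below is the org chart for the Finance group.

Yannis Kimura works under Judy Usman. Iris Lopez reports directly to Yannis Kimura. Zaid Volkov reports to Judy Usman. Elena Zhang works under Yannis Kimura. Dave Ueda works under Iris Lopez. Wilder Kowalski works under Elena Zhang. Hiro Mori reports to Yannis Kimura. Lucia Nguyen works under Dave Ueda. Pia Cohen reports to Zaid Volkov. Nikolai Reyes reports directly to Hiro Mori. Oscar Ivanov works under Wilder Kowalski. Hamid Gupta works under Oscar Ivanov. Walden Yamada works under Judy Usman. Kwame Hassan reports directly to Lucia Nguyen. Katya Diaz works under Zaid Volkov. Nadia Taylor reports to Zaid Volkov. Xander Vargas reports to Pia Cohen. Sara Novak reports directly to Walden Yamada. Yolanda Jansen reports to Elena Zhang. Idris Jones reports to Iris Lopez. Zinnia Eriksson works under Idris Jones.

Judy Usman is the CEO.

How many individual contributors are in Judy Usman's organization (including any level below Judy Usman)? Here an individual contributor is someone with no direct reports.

The people in Judy Usman's organization with no one reporting to them are Sara Novak, Nadia Taylor, Katya Diaz, Xander Vargas, Nikolai Reyes, Yolanda Jansen, Hamid Gupta, Zinnia Eriksson, Kwame Hassan. That is 9.

9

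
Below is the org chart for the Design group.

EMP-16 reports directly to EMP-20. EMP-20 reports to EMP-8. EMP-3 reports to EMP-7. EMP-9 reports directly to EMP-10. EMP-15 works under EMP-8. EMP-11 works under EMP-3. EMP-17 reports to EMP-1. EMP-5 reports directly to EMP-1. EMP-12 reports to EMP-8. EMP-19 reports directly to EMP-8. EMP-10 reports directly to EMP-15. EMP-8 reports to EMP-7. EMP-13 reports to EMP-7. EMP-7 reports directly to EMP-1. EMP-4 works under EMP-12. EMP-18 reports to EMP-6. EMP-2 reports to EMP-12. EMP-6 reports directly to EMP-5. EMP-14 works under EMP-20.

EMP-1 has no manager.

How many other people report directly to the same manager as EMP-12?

EMP-12 reports to EMP-8. EMP-8's other direct reports are EMP-20, EMP-15, EMP-19 — 3 peers.

3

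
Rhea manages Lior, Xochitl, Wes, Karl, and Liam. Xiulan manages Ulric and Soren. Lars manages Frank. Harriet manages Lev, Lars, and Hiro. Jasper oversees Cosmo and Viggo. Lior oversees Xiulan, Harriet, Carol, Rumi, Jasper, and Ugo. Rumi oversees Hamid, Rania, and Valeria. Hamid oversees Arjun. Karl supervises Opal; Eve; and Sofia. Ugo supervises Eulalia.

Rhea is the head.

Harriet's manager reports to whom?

Rhea

Harriet reports to Lior, and Lior reports to Rhea. So Harriet's skip-level manager is Rhea.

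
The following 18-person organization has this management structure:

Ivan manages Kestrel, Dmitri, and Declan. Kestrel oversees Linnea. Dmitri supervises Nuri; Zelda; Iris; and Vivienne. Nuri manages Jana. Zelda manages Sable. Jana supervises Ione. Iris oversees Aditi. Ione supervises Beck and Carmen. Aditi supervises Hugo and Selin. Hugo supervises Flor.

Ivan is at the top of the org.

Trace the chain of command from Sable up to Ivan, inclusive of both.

Sable reports to Zelda. Zelda reports to Dmitri. Dmitri reports to Ivan. Ivan is at the top.

Sable -> Zelda -> Dmitri -> Ivan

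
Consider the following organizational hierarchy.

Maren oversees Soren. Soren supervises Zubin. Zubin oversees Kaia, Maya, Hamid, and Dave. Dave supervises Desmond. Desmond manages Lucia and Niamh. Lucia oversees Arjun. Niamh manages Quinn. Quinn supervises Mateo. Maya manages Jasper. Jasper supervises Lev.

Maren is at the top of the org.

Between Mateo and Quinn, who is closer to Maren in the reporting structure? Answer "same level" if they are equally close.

Quinn

Mateo is 7 levels below Maren; Quinn is 6. Quinn is higher.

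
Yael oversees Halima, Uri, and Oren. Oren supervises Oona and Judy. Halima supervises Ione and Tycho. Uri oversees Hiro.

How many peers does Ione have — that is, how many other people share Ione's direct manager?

Ione reports to Halima. Halima's other direct reports are Tycho — 1 peer.

1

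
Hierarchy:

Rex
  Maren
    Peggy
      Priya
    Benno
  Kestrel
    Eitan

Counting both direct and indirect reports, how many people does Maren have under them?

Maren directly manages Peggy, Benno. Under Peggy: Priya (1). Benno has no reports. So Maren's organization is 2 direct reports plus everyone under them: 2 + 1 = 3.

3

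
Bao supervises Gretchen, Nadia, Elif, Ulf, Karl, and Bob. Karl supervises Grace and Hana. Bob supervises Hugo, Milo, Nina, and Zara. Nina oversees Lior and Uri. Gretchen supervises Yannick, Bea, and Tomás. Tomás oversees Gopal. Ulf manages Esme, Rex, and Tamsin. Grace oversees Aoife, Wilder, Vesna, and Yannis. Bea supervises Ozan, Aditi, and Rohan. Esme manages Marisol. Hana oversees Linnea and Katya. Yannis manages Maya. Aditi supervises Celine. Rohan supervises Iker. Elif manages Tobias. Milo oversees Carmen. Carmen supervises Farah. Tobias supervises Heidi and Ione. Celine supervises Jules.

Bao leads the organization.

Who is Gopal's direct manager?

Gopal reports directly to Tomás.

Tomás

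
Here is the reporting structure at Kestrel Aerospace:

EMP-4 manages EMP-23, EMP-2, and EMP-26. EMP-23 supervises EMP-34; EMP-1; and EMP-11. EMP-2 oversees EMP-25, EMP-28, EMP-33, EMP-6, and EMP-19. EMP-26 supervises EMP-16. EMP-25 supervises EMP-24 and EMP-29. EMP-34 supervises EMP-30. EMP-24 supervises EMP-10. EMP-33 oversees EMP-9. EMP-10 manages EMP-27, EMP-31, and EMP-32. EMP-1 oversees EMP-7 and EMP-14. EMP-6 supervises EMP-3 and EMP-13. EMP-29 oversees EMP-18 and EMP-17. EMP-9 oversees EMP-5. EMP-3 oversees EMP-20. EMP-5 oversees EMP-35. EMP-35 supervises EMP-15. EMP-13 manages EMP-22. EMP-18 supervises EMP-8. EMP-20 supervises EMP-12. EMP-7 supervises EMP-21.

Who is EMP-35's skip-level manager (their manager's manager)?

EMP-35 reports to EMP-5, and EMP-5 reports to EMP-9. So EMP-35's skip-level manager is EMP-9.

EMP-9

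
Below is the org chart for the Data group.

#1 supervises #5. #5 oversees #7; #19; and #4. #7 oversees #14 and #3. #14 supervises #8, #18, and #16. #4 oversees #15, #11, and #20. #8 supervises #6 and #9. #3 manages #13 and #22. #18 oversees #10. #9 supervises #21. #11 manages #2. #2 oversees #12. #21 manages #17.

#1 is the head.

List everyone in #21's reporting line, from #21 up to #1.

#21 -> #9 -> #8 -> #14 -> #7 -> #5 -> #1

#21 reports to #9. #9 reports to #8. #8 reports to #14. #14 reports to #7. #7 reports to #5. #5 reports to #1. #1 is at the top.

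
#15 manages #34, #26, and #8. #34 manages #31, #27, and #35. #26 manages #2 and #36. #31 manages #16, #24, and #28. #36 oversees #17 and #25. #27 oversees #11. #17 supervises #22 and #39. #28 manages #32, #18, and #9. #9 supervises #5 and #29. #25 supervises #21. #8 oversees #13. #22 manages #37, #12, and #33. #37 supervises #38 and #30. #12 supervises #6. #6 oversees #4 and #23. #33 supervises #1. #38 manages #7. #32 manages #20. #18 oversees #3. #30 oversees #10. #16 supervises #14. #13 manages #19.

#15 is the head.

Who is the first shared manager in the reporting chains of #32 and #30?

#32's chain of managers is #28, #31, #34, #15. #30's chain of managers is #37, #22, #17, #36, #26, #15. The first manager that appears in both chains is #15.

#15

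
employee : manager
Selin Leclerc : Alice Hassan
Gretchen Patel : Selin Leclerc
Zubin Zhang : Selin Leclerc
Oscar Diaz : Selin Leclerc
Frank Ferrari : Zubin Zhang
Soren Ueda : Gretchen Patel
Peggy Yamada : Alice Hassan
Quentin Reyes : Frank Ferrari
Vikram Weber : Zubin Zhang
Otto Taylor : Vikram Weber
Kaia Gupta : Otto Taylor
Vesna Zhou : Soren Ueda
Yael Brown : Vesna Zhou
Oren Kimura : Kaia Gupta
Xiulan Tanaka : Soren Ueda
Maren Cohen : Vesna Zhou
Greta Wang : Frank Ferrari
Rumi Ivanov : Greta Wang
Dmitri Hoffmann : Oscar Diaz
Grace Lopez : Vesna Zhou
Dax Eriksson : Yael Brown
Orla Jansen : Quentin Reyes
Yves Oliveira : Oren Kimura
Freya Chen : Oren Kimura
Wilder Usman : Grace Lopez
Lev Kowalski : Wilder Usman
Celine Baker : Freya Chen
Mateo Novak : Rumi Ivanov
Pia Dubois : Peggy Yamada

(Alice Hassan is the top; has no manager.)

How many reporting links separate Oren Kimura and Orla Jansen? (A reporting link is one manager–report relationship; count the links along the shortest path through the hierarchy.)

7

Oren Kimura is 4 levels below Zubin Zhang, and Orla Jansen is 3 levels below Zubin Zhang (their lowest common manager). The shortest path runs up from Oren Kimura to Zubin Zhang and back down to Orla Jansen: 4 + 3 = 7 links.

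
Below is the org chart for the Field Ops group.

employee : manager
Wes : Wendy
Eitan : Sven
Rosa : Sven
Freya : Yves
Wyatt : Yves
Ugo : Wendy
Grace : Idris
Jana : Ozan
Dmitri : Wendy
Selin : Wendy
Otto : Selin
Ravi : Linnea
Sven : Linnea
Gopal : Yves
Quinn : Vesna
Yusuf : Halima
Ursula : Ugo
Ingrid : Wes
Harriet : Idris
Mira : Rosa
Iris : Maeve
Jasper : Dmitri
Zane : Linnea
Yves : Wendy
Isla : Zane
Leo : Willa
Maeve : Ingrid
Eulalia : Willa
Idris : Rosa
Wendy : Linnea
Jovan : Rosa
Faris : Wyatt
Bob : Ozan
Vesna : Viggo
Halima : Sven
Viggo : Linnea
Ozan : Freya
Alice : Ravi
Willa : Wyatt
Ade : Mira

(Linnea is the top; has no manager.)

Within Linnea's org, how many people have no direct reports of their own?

The people in Linnea's organization with no one reporting to them are Alice, Eitan, Yusuf, Ade, Jovan, Grace, Harriet, Isla, Quinn, Iris, Otto, Jasper, Ursula, Gopal, Faris, Leo, Eulalia, Bob, Jana. That is 19.

19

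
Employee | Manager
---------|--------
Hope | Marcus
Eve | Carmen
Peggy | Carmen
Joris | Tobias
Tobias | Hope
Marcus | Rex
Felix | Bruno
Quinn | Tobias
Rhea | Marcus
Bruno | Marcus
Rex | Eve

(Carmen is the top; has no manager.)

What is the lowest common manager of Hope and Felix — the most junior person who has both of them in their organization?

Hope's chain of managers is Marcus, Rex, Eve, Carmen. Felix's chain of managers is Bruno, Marcus, Rex, Eve, Carmen. The first manager that appears in both chains is Marcus.

Marcus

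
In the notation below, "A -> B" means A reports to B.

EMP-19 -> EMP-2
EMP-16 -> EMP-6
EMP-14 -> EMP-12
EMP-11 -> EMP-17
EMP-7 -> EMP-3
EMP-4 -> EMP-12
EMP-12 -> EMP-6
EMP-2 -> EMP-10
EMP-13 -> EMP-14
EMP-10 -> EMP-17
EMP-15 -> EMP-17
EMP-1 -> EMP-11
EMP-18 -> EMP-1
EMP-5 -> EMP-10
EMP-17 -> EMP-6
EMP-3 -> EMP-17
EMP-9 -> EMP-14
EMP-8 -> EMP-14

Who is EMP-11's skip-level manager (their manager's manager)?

EMP-11 reports to EMP-17, and EMP-17 reports to EMP-6. So EMP-11's skip-level manager is EMP-6.

EMP-6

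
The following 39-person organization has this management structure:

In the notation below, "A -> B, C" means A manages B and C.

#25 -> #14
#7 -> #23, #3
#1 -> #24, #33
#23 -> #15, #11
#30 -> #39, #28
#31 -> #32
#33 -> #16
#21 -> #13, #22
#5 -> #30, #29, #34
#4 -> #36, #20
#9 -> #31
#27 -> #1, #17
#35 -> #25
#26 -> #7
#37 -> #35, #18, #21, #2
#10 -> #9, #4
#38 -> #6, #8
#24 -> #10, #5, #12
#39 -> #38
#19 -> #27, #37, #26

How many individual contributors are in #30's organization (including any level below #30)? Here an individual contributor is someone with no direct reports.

3

The people in #30's organization with no one reporting to them are #28, #8, #6. That is 3.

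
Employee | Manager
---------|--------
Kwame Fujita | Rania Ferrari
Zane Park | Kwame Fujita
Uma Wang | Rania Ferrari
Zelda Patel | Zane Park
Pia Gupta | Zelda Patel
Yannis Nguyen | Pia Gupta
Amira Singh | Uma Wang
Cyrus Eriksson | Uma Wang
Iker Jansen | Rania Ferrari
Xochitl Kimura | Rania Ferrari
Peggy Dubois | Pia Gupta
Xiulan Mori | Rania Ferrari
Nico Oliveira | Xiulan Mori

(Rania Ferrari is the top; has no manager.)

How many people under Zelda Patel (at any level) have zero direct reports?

2

The people in Zelda Patel's organization with no one reporting to them are Peggy Dubois, Yannis Nguyen. That is 2.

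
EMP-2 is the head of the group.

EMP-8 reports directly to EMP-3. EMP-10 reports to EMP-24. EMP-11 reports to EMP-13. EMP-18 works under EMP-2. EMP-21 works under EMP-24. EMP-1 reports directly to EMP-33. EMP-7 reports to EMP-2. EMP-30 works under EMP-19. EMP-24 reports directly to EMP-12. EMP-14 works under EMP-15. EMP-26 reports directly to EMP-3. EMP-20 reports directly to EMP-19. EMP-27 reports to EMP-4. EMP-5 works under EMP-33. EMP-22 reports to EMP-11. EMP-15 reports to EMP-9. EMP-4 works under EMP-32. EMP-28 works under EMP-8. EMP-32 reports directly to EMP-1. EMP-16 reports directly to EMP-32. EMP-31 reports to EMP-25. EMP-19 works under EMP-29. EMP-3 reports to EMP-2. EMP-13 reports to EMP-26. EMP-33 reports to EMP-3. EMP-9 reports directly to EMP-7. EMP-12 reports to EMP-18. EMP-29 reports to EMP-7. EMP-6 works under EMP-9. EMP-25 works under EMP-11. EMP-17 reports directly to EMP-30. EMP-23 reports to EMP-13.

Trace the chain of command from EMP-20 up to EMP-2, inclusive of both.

EMP-20 reports to EMP-19. EMP-19 reports to EMP-29. EMP-29 reports to EMP-7. EMP-7 reports to EMP-2. EMP-2 is at the top.

EMP-20 -> EMP-19 -> EMP-29 -> EMP-7 -> EMP-2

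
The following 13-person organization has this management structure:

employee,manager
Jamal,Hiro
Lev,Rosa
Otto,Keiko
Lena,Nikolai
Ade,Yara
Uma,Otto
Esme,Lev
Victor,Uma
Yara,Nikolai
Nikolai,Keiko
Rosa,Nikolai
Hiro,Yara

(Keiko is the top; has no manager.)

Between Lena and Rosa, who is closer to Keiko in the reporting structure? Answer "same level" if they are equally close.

same level

Both Lena and Rosa are 2 levels below Keiko.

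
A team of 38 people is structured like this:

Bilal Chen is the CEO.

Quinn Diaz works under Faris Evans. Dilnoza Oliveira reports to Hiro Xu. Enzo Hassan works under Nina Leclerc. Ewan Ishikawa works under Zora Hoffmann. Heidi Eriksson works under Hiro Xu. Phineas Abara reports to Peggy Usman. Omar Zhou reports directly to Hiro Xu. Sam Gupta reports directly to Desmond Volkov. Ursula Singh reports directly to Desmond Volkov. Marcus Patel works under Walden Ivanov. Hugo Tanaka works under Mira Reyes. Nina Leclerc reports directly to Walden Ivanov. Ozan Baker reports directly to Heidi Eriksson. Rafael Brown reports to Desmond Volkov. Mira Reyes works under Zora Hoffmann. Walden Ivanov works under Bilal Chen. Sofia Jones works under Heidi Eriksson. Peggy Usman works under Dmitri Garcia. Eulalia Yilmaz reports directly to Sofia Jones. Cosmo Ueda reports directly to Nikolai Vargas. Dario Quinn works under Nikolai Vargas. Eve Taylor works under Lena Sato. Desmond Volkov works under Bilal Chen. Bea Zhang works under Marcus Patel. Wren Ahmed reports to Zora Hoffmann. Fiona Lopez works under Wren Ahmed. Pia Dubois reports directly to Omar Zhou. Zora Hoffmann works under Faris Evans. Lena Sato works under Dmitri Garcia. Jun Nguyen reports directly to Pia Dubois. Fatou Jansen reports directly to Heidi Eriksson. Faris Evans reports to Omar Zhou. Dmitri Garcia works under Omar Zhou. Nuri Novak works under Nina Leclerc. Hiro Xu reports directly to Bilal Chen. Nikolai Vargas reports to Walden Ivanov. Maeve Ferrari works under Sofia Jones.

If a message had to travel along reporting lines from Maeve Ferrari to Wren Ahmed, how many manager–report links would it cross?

Maeve Ferrari is 3 levels below Hiro Xu, and Wren Ahmed is 4 levels below Hiro Xu (their lowest common manager). The shortest path runs up from Maeve Ferrari to Hiro Xu and back down to Wren Ahmed: 3 + 4 = 7 links.

7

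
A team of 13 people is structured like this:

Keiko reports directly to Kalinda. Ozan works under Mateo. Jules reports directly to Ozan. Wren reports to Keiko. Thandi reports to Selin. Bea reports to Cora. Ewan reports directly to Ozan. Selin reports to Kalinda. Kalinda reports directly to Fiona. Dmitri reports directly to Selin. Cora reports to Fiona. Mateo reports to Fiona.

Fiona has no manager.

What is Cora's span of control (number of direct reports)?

Cora directly manages Bea. That is 1 direct report.

1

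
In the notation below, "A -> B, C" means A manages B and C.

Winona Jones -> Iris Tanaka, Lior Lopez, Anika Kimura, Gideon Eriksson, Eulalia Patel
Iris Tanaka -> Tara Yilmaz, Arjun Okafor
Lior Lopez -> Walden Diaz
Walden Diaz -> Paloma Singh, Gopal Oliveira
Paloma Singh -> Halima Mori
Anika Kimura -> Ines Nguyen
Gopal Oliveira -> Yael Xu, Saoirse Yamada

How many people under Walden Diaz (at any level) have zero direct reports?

The people in Walden Diaz's organization with no one reporting to them are Saoirse Yamada, Yael Xu, Halima Mori. That is 3.

3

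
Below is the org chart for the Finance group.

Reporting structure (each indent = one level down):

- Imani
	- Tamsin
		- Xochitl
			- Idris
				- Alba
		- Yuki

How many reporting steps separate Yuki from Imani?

2

Chain from Yuki up to Imani: Yuki → Tamsin → Imani. That is 2 steps up, so Yuki is 2 levels below Imani.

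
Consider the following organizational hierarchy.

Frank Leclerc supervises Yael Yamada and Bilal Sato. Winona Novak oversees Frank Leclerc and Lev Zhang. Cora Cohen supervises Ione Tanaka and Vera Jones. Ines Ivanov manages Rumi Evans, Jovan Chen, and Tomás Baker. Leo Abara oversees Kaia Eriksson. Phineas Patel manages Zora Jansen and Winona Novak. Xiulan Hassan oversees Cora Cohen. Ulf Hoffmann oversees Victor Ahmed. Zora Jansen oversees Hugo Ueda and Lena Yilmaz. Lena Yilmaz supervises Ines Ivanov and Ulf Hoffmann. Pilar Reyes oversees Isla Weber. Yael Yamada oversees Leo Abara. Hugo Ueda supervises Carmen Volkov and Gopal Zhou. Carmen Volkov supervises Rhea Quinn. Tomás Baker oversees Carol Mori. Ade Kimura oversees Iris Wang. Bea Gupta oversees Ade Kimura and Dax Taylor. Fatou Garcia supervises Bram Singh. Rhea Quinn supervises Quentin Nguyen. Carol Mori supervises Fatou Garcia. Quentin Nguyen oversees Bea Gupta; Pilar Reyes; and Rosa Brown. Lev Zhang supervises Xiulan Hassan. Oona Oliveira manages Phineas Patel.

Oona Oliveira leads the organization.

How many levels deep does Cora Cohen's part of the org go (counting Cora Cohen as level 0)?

The longest chain under Cora Cohen runs Cora Cohen → Ione Tanaka, which is 1 level below Cora Cohen.

1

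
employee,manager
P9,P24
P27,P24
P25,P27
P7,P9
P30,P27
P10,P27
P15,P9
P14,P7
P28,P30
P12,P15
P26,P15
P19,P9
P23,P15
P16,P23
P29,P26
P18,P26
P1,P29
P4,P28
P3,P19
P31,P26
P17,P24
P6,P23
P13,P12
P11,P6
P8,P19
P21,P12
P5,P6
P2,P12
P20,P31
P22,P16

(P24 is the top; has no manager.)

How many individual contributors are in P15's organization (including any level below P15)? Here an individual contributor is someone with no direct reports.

9

The people in P15's organization with no one reporting to them are P5, P11, P22, P20, P18, P1, P2, P21, P13. That is 9.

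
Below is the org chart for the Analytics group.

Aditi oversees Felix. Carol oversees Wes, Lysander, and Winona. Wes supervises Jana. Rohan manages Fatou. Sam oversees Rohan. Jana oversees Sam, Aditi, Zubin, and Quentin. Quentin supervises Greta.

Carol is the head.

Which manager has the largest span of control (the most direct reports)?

Direct-report counts: Carol has 3; Wes has 1; Jana has 4; Quentin has 1; Aditi has 1; Sam has 1; Rohan has 1. The largest is 4, held by Jana.

Jana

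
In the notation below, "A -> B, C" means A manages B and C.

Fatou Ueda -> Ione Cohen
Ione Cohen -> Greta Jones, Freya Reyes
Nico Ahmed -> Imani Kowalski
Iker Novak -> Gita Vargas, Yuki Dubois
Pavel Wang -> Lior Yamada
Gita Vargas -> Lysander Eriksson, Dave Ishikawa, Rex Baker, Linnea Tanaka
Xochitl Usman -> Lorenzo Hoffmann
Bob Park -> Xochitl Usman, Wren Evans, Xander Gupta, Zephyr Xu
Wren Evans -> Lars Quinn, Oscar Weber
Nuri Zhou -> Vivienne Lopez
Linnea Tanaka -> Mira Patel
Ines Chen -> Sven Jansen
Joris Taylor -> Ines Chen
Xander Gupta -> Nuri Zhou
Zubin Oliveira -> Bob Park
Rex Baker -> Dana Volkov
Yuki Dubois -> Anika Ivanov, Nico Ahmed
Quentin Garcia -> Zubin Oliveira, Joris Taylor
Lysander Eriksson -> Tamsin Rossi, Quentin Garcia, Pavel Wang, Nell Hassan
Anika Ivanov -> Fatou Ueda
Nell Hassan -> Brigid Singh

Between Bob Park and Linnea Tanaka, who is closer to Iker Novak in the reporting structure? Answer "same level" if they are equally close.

Linnea Tanaka

Bob Park is 5 levels below Iker Novak; Linnea Tanaka is 2. Linnea Tanaka is higher.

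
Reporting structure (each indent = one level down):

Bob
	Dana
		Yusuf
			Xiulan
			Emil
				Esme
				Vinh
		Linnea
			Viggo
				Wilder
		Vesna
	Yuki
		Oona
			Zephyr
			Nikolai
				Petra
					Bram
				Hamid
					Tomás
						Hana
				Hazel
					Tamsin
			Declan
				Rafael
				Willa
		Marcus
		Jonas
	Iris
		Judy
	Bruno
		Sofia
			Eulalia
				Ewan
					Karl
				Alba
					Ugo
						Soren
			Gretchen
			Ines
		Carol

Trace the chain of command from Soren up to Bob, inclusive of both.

Soren reports to Ugo. Ugo reports to Alba. Alba reports to Eulalia. Eulalia reports to Sofia. Sofia reports to Bruno. Bruno reports to Bob. Bob is at the top.

Soren -> Ugo -> Alba -> Eulalia -> Sofia -> Bruno -> Bob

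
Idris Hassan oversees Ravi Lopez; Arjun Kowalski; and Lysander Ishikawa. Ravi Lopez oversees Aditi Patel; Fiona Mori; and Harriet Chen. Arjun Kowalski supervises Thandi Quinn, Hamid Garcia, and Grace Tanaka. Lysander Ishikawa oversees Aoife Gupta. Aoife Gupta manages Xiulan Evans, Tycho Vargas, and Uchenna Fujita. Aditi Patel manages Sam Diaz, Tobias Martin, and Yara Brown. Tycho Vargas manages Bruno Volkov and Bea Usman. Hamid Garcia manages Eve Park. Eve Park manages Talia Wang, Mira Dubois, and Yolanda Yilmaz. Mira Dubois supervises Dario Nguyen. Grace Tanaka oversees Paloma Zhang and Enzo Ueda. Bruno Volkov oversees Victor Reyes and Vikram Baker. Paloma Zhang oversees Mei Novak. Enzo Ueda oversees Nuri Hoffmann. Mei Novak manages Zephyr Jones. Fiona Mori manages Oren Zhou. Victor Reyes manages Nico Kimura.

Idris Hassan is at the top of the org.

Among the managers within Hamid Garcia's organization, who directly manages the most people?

Eve Park

Direct-report counts within Hamid Garcia's organization: Hamid Garcia has 1; Eve Park has 3; Mira Dubois has 1. The largest is 3, held by Eve Park.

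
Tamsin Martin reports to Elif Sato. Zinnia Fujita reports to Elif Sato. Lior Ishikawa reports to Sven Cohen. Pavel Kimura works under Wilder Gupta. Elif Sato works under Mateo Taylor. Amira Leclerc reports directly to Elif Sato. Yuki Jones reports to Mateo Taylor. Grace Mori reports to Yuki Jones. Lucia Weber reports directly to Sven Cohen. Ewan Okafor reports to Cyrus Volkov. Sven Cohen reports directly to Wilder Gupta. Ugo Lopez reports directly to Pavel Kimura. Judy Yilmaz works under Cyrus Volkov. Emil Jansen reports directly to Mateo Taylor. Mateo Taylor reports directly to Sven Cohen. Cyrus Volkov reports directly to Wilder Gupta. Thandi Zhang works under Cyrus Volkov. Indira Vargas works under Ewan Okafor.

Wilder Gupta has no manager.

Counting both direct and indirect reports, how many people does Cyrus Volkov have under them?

Cyrus Volkov directly manages Thandi Zhang, Judy Yilmaz, Ewan Okafor. Thandi Zhang has no reports. Judy Yilmaz has no reports. Under Ewan Okafor: Indira Vargas (1). So Cyrus Volkov's organization is 3 direct reports plus everyone under them: 1 + 1 + 2 = 4.

4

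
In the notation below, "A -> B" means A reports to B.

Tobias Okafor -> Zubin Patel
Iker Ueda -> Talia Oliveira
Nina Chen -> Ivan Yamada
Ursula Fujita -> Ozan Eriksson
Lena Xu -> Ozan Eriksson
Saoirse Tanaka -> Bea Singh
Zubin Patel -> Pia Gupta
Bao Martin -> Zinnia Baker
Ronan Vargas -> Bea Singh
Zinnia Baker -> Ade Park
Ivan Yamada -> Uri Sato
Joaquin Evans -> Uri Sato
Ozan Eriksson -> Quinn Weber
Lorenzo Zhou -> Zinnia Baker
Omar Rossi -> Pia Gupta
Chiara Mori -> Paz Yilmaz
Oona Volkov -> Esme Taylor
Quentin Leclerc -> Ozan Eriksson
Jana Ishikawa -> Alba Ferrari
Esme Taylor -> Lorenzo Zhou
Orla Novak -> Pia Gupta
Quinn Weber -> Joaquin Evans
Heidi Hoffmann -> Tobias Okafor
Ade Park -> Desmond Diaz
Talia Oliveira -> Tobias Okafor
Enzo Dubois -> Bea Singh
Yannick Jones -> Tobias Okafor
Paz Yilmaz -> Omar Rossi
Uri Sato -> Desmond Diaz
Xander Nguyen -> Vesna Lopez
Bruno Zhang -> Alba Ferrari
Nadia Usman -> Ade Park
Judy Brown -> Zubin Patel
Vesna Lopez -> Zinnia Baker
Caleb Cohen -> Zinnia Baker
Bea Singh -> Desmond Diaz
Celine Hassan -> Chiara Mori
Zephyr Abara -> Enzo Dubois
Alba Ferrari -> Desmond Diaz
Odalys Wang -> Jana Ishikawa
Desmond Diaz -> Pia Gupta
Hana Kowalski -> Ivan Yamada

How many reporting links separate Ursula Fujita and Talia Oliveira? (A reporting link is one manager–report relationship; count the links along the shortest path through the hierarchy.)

9

Ursula Fujita is 6 levels below Pia Gupta, and Talia Oliveira is 3 levels below Pia Gupta (their lowest common manager). The shortest path runs up from Ursula Fujita to Pia Gupta and back down to Talia Oliveira: 6 + 3 = 9 links.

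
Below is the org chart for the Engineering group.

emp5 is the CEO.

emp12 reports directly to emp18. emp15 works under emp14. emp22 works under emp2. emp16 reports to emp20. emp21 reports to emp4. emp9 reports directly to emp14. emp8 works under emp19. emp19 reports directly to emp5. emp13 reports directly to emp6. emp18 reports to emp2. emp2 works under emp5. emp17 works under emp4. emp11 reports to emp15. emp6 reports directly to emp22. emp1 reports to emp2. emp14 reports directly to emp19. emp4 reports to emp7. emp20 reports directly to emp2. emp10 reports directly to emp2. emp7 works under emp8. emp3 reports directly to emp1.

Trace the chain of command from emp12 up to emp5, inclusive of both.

emp12 reports to emp18. emp18 reports to emp2. emp2 reports to emp5. emp5 is at the top.

emp12 -> emp18 -> emp2 -> emp5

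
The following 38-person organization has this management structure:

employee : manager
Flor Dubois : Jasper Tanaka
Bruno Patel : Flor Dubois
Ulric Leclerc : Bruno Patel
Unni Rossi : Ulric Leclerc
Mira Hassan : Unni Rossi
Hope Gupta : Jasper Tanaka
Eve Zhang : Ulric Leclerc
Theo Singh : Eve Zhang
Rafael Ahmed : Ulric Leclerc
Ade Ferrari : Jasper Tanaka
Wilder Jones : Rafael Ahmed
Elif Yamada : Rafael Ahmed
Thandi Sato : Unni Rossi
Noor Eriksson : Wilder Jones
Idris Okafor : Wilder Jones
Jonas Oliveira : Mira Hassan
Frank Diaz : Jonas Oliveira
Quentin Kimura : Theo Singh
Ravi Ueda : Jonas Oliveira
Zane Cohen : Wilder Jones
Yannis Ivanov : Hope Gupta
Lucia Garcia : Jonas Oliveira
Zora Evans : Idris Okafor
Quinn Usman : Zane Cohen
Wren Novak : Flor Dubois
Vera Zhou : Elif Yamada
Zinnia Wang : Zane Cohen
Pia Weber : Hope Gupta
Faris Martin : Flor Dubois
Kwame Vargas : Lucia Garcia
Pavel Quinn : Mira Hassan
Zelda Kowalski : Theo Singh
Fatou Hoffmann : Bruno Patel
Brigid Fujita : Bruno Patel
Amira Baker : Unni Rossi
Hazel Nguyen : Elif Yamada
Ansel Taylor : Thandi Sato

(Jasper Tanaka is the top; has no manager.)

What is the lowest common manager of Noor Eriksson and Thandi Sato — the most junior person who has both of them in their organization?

Noor Eriksson's chain of managers is Wilder Jones, Rafael Ahmed, Ulric Leclerc, Bruno Patel, Flor Dubois, Jasper Tanaka. Thandi Sato's chain of managers is Unni Rossi, Ulric Leclerc, Bruno Patel, Flor Dubois, Jasper Tanaka. The first manager that appears in both chains is Ulric Leclerc.

Ulric Leclerc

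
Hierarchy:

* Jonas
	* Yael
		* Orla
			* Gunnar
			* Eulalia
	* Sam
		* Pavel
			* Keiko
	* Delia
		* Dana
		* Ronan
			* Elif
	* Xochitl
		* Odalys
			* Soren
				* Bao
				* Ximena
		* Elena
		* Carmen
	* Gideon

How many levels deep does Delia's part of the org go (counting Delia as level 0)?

The longest chain under Delia runs Delia → Ronan → Elif, which is 2 levels below Delia.

2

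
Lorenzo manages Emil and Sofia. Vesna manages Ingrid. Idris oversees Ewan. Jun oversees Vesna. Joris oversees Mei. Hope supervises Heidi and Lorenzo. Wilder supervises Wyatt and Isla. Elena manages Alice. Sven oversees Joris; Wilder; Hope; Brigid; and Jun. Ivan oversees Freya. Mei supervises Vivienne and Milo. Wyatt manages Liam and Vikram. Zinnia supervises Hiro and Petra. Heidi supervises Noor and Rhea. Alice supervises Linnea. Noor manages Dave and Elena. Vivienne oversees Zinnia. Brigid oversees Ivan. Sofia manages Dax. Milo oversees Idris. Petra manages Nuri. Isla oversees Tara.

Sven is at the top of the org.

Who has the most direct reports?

Direct-report counts: Sven has 5; Jun has 1; Vesna has 1; Brigid has 1; Ivan has 1; Hope has 2; Lorenzo has 2; Sofia has 1; Heidi has 2; Noor has 2; Elena has 1; Alice has 1; Wilder has 2; Wyatt has 2; Isla has 1; Joris has 1; Mei has 2; Milo has 1; Idris has 1; Vivienne has 1; Zinnia has 2; Petra has 1. The largest is 5, held by Sven.

Sven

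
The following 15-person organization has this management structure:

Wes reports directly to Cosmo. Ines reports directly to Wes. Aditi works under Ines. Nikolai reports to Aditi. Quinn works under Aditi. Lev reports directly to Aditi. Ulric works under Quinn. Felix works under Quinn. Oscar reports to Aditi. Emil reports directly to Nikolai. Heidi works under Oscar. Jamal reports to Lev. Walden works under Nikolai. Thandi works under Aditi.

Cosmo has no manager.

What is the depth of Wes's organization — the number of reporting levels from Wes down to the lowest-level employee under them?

The longest chain under Wes runs Wes → Ines → Aditi → Oscar → Heidi, which is 4 levels below Wes.

4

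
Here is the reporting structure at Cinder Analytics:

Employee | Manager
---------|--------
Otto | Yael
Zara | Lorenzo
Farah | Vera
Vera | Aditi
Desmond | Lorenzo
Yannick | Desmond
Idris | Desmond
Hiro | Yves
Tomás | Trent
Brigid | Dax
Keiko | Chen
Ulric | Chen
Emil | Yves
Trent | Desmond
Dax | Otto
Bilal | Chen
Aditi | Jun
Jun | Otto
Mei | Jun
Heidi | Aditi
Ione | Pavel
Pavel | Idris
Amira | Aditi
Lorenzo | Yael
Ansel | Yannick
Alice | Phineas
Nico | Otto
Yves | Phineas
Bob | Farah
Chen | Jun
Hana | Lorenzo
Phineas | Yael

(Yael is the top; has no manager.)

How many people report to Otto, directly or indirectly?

Otto directly manages Jun, Dax, Nico. Under Jun: Aditi, Amira, Heidi, Vera, Farah, Bob, Mei, Chen, Bilal, Keiko, Ulric (11). Under Dax: Brigid (1). Nico has no reports. So Otto's organization is 3 direct reports plus everyone under them: 12 + 2 + 1 = 15.

15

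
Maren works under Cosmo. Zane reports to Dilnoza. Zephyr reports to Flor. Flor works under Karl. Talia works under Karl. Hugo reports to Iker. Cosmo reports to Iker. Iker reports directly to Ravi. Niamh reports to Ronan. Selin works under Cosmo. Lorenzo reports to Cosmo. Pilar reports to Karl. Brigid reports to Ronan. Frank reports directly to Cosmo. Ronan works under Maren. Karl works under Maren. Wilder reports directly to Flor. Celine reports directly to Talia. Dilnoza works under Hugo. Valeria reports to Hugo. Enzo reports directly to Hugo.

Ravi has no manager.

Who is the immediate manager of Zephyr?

Zephyr reports directly to Flor.

Flor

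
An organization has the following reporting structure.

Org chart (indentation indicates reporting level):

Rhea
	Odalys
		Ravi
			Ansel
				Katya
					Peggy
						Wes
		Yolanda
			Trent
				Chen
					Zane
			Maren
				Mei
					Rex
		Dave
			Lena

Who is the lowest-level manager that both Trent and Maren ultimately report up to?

Trent's chain of managers is Yolanda, Odalys, Rhea. Maren's chain of managers is Yolanda, Odalys, Rhea. The first manager that appears in both chains is Yolanda.

Yolanda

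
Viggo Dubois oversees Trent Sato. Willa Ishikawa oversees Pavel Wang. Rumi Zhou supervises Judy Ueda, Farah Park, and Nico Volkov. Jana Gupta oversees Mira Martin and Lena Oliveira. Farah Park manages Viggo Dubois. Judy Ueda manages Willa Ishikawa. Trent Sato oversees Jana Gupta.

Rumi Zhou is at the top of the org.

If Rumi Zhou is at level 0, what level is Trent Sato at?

3

Chain from Trent Sato up to Rumi Zhou: Trent Sato → Viggo Dubois → Farah Park → Rumi Zhou. That is 3 steps up, so Trent Sato is 3 levels below Rumi Zhou.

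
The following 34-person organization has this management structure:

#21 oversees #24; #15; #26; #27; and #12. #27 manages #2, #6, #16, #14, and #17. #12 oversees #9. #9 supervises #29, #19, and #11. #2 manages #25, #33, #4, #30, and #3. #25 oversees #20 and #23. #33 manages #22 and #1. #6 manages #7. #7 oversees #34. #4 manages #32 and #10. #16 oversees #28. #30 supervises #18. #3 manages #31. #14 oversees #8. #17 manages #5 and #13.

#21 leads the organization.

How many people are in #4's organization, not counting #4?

2

#4 directly manages #32, #10. #32 has no reports. #10 has no reports. So #4's organization is 2 direct reports plus everyone under them: 1 + 1 = 2.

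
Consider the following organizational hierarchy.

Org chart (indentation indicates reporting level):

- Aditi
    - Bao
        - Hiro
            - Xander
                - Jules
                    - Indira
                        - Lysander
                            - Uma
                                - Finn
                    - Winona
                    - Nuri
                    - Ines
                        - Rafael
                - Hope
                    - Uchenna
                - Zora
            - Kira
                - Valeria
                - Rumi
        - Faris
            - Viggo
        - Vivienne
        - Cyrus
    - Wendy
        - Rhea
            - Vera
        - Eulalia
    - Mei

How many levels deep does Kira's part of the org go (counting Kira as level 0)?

1

The longest chain under Kira runs Kira → Rumi, which is 1 level below Kira.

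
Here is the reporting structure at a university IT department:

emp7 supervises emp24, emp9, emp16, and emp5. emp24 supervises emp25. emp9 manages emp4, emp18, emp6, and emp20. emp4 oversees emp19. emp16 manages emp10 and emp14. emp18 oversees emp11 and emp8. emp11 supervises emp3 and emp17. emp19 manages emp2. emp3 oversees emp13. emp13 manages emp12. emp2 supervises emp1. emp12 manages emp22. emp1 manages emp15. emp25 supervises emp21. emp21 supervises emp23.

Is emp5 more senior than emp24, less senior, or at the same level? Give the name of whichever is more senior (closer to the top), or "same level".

same level

Both emp5 and emp24 are 1 level below emp7.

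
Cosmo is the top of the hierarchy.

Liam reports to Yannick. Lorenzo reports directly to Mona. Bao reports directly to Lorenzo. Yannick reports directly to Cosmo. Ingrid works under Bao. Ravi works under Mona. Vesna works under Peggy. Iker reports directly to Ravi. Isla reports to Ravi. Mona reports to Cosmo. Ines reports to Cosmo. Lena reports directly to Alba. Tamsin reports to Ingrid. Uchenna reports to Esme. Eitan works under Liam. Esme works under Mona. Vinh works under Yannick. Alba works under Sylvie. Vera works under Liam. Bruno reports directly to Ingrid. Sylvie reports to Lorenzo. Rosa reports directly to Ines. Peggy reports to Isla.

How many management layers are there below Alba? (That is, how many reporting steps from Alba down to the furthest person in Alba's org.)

1

The longest chain under Alba runs Alba → Lena, which is 1 level below Alba.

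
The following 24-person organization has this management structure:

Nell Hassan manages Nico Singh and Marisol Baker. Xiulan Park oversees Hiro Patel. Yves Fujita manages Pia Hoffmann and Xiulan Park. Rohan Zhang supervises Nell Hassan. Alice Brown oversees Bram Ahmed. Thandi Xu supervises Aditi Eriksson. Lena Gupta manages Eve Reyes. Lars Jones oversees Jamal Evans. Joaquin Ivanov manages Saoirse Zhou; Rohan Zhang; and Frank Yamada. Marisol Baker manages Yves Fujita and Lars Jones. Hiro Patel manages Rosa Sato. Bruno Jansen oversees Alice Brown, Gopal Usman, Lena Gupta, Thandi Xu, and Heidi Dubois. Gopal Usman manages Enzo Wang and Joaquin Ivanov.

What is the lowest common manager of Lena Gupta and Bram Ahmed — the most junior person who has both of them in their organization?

Bruno Jansen

Lena Gupta's chain of managers is Bruno Jansen. Bram Ahmed's chain of managers is Alice Brown, Bruno Jansen. The first manager that appears in both chains is Bruno Jansen.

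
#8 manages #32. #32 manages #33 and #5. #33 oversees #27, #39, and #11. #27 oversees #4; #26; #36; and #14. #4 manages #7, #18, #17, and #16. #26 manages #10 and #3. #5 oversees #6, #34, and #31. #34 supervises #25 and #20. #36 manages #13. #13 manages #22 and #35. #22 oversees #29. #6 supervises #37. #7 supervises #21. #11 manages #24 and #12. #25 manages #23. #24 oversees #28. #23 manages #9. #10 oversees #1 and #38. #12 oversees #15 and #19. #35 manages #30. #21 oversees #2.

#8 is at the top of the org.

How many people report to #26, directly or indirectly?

#26 directly manages #10, #3. Under #10: #38, #1 (2). #3 has no reports. So #26's organization is 2 direct reports plus everyone under them: 3 + 1 = 4.

4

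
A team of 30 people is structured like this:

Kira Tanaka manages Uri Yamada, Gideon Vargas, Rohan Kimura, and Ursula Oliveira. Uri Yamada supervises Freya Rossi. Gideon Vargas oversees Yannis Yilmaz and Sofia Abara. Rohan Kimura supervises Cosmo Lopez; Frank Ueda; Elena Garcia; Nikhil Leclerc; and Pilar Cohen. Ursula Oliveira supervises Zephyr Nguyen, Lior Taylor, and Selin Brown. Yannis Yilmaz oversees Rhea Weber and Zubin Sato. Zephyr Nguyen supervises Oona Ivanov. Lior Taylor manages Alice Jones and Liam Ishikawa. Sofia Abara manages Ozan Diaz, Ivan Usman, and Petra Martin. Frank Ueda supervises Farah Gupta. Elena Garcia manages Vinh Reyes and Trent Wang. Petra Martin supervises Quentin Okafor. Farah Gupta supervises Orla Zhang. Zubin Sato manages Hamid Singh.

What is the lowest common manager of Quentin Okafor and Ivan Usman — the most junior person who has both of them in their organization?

Sofia Abara

Quentin Okafor's chain of managers is Petra Martin, Sofia Abara, Gideon Vargas, Kira Tanaka. Ivan Usman's chain of managers is Sofia Abara, Gideon Vargas, Kira Tanaka. The first manager that appears in both chains is Sofia Abara.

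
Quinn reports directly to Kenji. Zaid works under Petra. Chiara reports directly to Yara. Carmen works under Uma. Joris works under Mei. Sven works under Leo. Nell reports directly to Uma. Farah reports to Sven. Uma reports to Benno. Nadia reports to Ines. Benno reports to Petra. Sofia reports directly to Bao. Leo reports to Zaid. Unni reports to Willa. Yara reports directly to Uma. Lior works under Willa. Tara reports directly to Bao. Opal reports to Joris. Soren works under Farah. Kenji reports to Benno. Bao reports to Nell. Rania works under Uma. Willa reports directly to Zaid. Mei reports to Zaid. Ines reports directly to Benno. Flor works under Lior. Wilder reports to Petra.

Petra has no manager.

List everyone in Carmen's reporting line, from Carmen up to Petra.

Carmen -> Uma -> Benno -> Petra

Carmen reports to Uma. Uma reports to Benno. Benno reports to Petra. Petra is at the top.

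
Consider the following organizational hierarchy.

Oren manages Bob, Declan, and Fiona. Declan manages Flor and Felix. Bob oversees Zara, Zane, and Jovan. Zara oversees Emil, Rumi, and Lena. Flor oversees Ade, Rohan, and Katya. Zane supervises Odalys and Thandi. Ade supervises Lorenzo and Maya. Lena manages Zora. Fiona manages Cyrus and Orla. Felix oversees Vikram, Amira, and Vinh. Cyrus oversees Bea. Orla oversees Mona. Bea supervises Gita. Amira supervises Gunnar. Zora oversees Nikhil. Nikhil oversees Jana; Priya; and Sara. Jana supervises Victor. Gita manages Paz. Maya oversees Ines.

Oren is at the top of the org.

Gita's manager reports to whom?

Gita reports to Bea, and Bea reports to Cyrus. So Gita's skip-level manager is Cyrus.

Cyrus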